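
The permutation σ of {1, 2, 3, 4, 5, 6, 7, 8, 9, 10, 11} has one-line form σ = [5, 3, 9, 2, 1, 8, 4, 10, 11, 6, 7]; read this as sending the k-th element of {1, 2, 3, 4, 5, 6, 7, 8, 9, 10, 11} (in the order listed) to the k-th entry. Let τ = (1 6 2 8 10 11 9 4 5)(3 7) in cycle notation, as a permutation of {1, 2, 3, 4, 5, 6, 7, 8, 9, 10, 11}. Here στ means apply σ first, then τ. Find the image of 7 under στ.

5

σ(7) = 4, then τ(4) = 5; composing gives (στ)(7) = 5.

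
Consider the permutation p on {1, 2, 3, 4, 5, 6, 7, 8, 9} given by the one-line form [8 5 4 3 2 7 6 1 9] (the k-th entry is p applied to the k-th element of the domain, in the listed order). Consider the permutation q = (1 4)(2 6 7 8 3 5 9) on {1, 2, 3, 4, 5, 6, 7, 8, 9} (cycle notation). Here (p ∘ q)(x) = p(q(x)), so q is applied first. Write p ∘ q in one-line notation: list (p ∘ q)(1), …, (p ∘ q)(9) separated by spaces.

For each element, apply q then p: 1 → 4 → 3; 2 → 6 → 7; 3 → 5 → 2; 4 → 1 → 8; 5 → 9 → 9; 6 → 7 → 6; 7 → 8 → 1; 8 → 3 → 4; 9 → 2 → 5.
Collecting the images, p ∘ q = [3 7 2 8 9 6 1 4 5].

3 7 2 8 9 6 1 4 5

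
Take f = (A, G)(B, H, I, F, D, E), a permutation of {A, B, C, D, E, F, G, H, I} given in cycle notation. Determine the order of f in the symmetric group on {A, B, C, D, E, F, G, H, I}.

6

The cycle type of f is (6, 2, 1).
The order of f is the least common multiple of its cycle lengths: lcm(6, 2) = 6.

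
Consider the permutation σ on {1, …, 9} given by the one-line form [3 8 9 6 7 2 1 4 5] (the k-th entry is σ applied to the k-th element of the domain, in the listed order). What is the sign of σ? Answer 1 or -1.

-1

In disjoint-cycle form the cycle lengths are 5, 4.
A cycle of length ℓ contributes ℓ−1 transpositions, so σ is a product of 4 + 3 = 7 transpositions — odd.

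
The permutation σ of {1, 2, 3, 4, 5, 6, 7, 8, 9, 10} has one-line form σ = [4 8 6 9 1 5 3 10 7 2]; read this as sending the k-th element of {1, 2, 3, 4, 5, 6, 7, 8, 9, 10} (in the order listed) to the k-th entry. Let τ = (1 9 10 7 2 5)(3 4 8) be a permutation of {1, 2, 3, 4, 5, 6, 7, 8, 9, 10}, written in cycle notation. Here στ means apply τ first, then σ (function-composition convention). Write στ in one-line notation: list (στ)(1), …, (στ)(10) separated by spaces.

(στ)(x) = σ(τ(x)). Computing each image: σ(τ(1)) = σ(9) = 7, σ(τ(2)) = σ(5) = 1, σ(τ(3)) = σ(4) = 9, σ(τ(4)) = σ(8) = 10, σ(τ(5)) = σ(1) = 4, σ(τ(6)) = σ(6) = 5, σ(τ(7)) = σ(2) = 8, σ(τ(8)) = σ(3) = 6, σ(τ(9)) = σ(10) = 2, σ(τ(10)) = σ(7) = 3.
Hence στ = [7 1 9 10 4 5 8 6 2 3].

7 1 9 10 4 5 8 6 2 3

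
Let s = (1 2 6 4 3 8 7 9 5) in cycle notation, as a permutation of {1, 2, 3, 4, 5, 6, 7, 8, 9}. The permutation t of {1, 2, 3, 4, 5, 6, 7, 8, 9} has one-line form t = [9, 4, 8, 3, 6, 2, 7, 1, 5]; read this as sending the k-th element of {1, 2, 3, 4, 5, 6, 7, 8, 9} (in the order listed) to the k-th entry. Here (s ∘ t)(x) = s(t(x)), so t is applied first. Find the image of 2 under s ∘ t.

3

t(2) = 4, then s(4) = 3; composing gives (s ∘ t)(2) = 3.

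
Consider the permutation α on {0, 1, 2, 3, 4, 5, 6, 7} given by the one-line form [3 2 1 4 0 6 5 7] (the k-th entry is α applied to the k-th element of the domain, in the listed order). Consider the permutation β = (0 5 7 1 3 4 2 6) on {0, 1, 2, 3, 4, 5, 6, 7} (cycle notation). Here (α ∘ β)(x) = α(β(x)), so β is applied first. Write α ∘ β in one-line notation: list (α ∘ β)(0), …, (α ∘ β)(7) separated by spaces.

(α ∘ β)(x) = α(β(x)). Computing each image: α(β(0)) = α(5) = 6, α(β(1)) = α(3) = 4, α(β(2)) = α(6) = 5, α(β(3)) = α(4) = 0, α(β(4)) = α(2) = 1, α(β(5)) = α(7) = 7, α(β(6)) = α(0) = 3, α(β(7)) = α(1) = 2.
Hence α ∘ β = [6 4 5 0 1 7 3 2].

6 4 5 0 1 7 3 2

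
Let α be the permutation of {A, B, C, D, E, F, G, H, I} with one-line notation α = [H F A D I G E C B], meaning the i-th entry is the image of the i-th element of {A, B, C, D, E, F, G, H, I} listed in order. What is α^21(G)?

E

Tracing G → E → … returns to G after 5 steps, so G lies in a 5-cycle (B, F, G, E, I).
Powers repeat with period 5 on this cycle, and 21 mod 5 = 1, so α^21(G) = α^1(G).
Advancing 1 step from G: G → E.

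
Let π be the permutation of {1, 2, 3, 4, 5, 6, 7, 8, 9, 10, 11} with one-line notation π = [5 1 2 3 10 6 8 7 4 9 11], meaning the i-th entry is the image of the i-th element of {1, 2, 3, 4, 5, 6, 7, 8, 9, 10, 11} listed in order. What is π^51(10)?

Tracing 10 → 9 → … returns to 10 after 7 steps, so 10 lies in a 7-cycle (1, 5, 10, 9, 4, 3, 2).
Since the cycle has length 7, π^51 acts on it the same as π^2 (51 mod 7 = 2).
Stepping 2 places around the cycle: 10 → 9 → 4.

4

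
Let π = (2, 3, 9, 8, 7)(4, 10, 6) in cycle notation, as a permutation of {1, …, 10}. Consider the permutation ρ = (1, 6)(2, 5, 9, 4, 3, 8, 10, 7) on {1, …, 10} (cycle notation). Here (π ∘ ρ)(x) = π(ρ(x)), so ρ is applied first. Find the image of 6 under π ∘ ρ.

(π ∘ ρ)(6) = π(ρ(6)). ρ(6) = 1, then π(1) = 1. So (π ∘ ρ)(6) = 1.

1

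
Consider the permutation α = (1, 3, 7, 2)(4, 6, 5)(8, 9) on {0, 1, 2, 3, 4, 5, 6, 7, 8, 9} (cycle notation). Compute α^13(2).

2 lies in the 4-cycle (1, 3, 7, 2).
Since the cycle has length 4, α^13 acts on it the same as α^1 (13 mod 4 = 1).
Advancing 1 step from 2: 2 → 1.

1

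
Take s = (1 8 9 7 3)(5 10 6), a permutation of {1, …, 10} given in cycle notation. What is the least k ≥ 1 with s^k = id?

15

The disjoint cycles have lengths 5, 3, 1, 1.
The order is lcm(5, 3) = 15.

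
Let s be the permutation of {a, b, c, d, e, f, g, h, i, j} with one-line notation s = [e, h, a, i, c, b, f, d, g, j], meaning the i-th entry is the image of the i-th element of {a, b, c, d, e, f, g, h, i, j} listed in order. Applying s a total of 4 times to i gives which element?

h

Tracing i → g → … returns to i after 6 steps, so i lies in a 6-cycle (b, h, d, i, g, f).
Advancing 4 steps from i: i → g → f → b → h.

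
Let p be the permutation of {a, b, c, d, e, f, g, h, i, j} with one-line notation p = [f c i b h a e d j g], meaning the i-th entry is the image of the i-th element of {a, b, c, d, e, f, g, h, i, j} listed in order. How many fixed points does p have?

No element satisfies p(x) = x, so there are 0 fixed points.

0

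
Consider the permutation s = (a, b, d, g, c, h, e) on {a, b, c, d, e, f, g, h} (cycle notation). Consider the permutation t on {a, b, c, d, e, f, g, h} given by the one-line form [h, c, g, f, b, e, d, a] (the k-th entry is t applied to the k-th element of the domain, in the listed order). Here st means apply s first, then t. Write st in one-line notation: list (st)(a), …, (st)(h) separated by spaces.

c f a d h e g b

For each element, apply s then t: a → b → c; b → d → f; c → h → a; d → g → d; e → a → h; f → f → e; g → c → g; h → e → b.
So st in one-line form is c f a d h e g b.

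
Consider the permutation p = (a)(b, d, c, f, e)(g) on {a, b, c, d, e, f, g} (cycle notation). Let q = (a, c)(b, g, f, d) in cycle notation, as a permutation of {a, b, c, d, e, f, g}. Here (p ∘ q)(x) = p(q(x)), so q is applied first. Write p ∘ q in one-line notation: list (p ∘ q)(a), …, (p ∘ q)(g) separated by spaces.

f g a d b c e

(p ∘ q)(x) = p(q(x)). Computing each image: p(q(a)) = p(c) = f, p(q(b)) = p(g) = g, p(q(c)) = p(a) = a, p(q(d)) = p(b) = d, p(q(e)) = p(e) = b, p(q(f)) = p(d) = c, p(q(g)) = p(f) = e.
Hence p ∘ q = [f g a d b c e].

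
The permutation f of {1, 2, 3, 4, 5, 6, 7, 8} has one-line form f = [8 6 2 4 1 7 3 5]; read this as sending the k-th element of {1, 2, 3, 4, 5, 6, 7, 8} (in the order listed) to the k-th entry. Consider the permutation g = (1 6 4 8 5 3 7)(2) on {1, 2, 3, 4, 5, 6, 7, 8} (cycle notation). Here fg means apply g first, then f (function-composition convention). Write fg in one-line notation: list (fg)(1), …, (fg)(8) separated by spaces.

(fg)(x) = f(g(x)). Computing each image: f(g(1)) = f(6) = 7, f(g(2)) = f(2) = 6, f(g(3)) = f(7) = 3, f(g(4)) = f(8) = 5, f(g(5)) = f(3) = 2, f(g(6)) = f(4) = 4, f(g(7)) = f(1) = 8, f(g(8)) = f(5) = 1.
Hence fg = [7 6 3 5 2 4 8 1].

7 6 3 5 2 4 8 1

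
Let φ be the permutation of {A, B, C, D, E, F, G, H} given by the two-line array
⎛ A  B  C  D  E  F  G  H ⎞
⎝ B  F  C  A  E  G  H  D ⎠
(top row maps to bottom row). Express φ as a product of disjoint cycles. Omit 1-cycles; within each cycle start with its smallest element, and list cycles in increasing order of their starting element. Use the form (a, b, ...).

Iterating φ from A gives A → B → F → G → H → D → A; that is the 6-cycle (A, B, F, G, H, D).
Repeating from the next unused element and collecting all non-trivial cycles gives (A, B, F, G, H, D).

(A, B, F, G, H, D)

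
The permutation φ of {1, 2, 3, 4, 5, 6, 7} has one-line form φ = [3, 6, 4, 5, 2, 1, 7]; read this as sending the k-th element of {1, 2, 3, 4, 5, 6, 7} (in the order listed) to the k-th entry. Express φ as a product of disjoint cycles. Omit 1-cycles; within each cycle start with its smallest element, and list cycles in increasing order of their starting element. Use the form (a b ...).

(1 3 4 5 2 6)

Start at 1 and follow images: 1 → 3 → 4 → 5 → 2 → 6 → 1, giving the cycle (1 3 4 5 2 6).
Continuing from each remaining unvisited element yields (1 3 4 5 2 6).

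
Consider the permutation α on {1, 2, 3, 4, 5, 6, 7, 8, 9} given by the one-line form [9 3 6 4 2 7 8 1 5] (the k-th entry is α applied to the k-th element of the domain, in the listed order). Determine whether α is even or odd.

In disjoint-cycle form the cycle lengths are 8, 1.
A cycle of length ℓ contributes ℓ−1 transpositions, so α is a product of 7 transpositions — odd.

odd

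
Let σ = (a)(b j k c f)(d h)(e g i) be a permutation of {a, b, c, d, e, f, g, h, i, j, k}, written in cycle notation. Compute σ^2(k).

k lies in the 5-cycle (b j k c f).
Advancing 2 steps from k: k → c → f.

f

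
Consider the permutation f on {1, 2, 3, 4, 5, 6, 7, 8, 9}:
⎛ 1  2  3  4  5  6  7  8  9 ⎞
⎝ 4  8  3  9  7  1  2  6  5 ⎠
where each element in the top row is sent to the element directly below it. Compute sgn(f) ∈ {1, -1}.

In disjoint-cycle form the cycle lengths are 8, 1.
A cycle of length ℓ contributes ℓ−1 transpositions, so f is a product of 7 transpositions — odd.

-1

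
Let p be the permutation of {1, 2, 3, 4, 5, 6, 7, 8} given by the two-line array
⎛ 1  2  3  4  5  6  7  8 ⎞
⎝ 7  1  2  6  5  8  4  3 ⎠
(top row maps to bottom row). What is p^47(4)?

1

Tracing 4 → 6 → … returns to 4 after 7 steps, so 4 lies in a 7-cycle (1, 7, 4, 6, 8, 3, 2).
Since the cycle has length 7, p^47 acts on it the same as p^5 (47 mod 7 = 5).
Advancing 5 steps from 4: 4 → 6 → 8 → 3 → 2 → 1.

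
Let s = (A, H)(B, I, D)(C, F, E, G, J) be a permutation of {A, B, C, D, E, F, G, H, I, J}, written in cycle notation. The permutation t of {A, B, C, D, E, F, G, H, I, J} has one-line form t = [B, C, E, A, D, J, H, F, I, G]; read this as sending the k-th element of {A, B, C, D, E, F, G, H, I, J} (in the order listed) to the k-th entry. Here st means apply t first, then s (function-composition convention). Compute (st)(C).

(st)(C) = s(t(C)). t(C) = E, then s(E) = G. So (st)(C) = G.

G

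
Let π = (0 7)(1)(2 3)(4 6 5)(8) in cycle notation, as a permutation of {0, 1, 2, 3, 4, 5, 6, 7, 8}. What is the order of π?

The cycle type of π is (3, 2, 2, 1, 1).
The order of π is the least common multiple of its cycle lengths: lcm(3, 2, 2) = 6.

6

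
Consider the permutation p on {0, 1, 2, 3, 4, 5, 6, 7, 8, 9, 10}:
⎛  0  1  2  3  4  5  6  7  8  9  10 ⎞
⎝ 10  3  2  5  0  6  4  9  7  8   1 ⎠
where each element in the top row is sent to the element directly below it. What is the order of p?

The disjoint-cycle form of p has cycle lengths 7, 3, 1.
The order of p is the least common multiple of its cycle lengths: lcm(7, 3) = 21.

21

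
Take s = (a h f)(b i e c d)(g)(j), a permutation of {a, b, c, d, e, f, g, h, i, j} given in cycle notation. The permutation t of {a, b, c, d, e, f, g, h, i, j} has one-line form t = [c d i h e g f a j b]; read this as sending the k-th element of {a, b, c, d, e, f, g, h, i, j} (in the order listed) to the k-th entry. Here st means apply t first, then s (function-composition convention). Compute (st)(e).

c

First apply t: t(e) = e, then s(e) = c. Thus (st)(e) = c.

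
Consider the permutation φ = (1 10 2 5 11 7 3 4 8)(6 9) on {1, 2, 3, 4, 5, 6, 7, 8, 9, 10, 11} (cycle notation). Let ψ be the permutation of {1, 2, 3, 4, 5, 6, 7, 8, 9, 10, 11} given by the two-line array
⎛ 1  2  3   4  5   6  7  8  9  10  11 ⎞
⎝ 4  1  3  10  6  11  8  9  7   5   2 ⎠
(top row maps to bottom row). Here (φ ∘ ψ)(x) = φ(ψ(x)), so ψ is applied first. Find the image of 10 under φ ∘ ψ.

ψ(10) = 5, then φ(5) = 11; composing gives (φ ∘ ψ)(10) = 11.

11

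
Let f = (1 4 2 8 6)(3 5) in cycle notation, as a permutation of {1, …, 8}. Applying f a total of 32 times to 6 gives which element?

6 lies in the 5-cycle (1 4 2 8 6).
Since the cycle has length 5, f^32 acts on it the same as f^2 (32 mod 5 = 2).
Stepping 2 places around the cycle: 6 → 1 → 4.

4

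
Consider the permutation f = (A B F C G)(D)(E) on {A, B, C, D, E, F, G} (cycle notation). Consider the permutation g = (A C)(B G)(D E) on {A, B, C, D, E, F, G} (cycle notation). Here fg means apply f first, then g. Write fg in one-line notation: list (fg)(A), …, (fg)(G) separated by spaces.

(fg)(x) = g(f(x)). Computing each image: g(f(A)) = g(B) = G, g(f(B)) = g(F) = F, g(f(C)) = g(G) = B, g(f(D)) = g(D) = E, g(f(E)) = g(E) = D, g(f(F)) = g(C) = A, g(f(G)) = g(A) = C.
Hence fg = [G F B E D A C].

G F B E D A C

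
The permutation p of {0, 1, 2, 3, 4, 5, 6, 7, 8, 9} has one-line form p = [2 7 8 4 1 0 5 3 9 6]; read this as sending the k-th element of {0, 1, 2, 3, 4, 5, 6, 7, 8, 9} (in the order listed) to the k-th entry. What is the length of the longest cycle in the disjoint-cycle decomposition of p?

6

Decomposing into disjoint cycles gives (0, 2, 8, 9, 6, 5)(1, 7, 3, 4); the longest has length 6.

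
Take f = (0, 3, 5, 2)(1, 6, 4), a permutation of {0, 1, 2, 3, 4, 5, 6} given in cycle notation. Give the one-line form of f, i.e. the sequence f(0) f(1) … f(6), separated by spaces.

Reading each image from the cycles: 0↦3, 1↦6, 2↦0, 3↦5, 4↦1, 5↦2, 6↦4.
So the one-line form is 3 6 0 5 1 2 4.

3 6 0 5 1 2 4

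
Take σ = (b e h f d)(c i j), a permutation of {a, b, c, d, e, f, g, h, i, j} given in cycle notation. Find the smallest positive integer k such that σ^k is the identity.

The disjoint cycles have lengths 5, 3, 1, 1.
Since disjoint cycles commute, ord(σ) = lcm(5, 3) = 15.

15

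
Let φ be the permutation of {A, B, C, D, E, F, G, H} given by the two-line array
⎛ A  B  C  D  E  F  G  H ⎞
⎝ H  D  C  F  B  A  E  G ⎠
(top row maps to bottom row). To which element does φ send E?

B

The entry below E in the array is B, so φ(E) = B.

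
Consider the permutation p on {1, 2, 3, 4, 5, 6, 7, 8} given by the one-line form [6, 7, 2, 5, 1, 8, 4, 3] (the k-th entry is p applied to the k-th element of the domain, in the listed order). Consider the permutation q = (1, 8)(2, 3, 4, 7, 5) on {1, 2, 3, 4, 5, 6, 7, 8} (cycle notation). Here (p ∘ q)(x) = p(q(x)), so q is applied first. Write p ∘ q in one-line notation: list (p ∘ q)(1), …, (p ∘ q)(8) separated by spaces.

3 2 5 4 7 8 1 6

(p ∘ q)(x) = p(q(x)). Computing each image: p(q(1)) = p(8) = 3, p(q(2)) = p(3) = 2, p(q(3)) = p(4) = 5, p(q(4)) = p(7) = 4, p(q(5)) = p(2) = 7, p(q(6)) = p(6) = 8, p(q(7)) = p(5) = 1, p(q(8)) = p(1) = 6.
Hence p ∘ q = [3 2 5 4 7 8 1 6].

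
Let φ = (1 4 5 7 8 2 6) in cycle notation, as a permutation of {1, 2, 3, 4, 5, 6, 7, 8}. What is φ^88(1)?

1 lies in the 7-cycle (1 4 5 7 8 2 6).
Since the cycle has length 7, φ^88 acts on it the same as φ^4 (88 mod 7 = 4).
Stepping 4 places around the cycle: 1 → 4 → 5 → 7 → 8.

8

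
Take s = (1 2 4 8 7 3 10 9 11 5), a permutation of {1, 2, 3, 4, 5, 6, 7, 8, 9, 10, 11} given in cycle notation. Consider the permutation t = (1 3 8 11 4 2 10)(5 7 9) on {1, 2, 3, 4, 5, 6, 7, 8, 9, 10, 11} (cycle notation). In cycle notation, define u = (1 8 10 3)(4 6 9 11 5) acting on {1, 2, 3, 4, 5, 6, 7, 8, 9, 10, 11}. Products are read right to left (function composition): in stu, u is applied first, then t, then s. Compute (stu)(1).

Apply the permutations in order: u(1) = 8, then t(8) = 11, then s(11) = 5. So (stu)(1) = 5.

5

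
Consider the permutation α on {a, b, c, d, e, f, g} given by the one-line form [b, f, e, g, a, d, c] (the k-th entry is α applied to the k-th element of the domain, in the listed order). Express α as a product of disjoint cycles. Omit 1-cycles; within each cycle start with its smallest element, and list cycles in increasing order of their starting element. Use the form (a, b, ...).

From a: a → b → f → d → g → c → e → a, closing the cycle (a, b, f, d, g, c, e).
Continuing from each remaining unvisited element yields (a, b, f, d, g, c, e).

(a, b, f, d, g, c, e)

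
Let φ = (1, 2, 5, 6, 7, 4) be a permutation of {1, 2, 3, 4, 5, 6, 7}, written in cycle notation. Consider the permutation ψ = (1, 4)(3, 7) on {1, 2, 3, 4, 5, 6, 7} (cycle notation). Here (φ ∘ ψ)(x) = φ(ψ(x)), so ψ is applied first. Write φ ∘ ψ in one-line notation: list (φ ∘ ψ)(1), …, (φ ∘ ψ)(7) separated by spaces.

1 5 4 2 6 7 3

For each element, apply ψ then φ: 1 → 4 → 1; 2 → 2 → 5; 3 → 7 → 4; 4 → 1 → 2; 5 → 5 → 6; 6 → 6 → 7; 7 → 3 → 3.
Collecting the images, φ ∘ ψ = [1 5 4 2 6 7 3].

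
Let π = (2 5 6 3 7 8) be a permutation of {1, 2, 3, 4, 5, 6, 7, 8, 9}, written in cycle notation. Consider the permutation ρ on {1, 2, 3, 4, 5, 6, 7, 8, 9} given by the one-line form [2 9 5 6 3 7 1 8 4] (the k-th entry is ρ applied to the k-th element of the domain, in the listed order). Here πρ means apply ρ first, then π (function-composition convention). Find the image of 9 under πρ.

4

(πρ)(9) = π(ρ(9)). ρ(9) = 4, then π(4) = 4. So (πρ)(9) = 4.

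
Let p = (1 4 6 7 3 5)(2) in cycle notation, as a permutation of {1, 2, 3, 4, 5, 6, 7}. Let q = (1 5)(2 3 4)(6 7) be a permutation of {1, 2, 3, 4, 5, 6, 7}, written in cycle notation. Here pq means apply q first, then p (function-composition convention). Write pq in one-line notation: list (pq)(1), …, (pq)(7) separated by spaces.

1 5 6 2 4 3 7

Chase each element through q then p: 1 → 5 → 1; 2 → 3 → 5; 3 → 4 → 6; 4 → 2 → 2; 5 → 1 → 4; 6 → 7 → 3; 7 → 6 → 7.
Collecting the images, pq = [1 5 6 2 4 3 7].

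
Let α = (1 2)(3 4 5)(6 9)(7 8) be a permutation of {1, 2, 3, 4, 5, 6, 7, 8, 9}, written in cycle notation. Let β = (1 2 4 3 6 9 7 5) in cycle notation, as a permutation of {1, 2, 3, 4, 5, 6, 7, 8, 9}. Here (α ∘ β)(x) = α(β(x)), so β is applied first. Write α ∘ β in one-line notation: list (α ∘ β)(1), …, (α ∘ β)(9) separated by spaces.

1 5 9 4 2 6 3 7 8

Chase each element through β then α: 1 → 2 → 1; 2 → 4 → 5; 3 → 6 → 9; 4 → 3 → 4; 5 → 1 → 2; 6 → 9 → 6; 7 → 5 → 3; 8 → 8 → 7; 9 → 7 → 8.
Collecting the images, α ∘ β = [1 5 9 4 2 6 3 7 8].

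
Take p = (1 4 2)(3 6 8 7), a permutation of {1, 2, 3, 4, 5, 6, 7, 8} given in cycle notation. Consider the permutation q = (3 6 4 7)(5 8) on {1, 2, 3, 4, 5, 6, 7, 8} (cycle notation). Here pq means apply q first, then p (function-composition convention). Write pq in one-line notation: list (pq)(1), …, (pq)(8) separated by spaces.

(pq)(x) = p(q(x)). Computing each image: p(q(1)) = p(1) = 4, p(q(2)) = p(2) = 1, p(q(3)) = p(6) = 8, p(q(4)) = p(7) = 3, p(q(5)) = p(8) = 7, p(q(6)) = p(4) = 2, p(q(7)) = p(3) = 6, p(q(8)) = p(5) = 5.
Hence pq = [4 1 8 3 7 2 6 5].

4 1 8 3 7 2 6 5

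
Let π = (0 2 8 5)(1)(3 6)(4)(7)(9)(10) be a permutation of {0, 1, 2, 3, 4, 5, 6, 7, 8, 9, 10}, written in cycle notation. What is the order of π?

The cycle type of π is (4, 2, 1, 1, 1, 1, 1).
The order of π is the least common multiple of its cycle lengths: lcm(4, 2) = 4.

4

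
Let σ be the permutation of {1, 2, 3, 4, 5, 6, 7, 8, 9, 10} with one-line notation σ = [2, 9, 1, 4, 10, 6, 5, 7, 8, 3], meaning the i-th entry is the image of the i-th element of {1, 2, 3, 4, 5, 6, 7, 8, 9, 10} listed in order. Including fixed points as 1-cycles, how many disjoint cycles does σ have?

The cycle decomposition is (1, 2, 9, 8, 7, 5, 10, 3)(4)(6), which has 3 cycles (counting 1-cycles).

3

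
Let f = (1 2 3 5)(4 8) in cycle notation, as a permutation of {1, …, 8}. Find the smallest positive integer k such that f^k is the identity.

The cycle type of f is (4, 2, 1, 1).
Since disjoint cycles commute, ord(f) = lcm(4, 2) = 4.

4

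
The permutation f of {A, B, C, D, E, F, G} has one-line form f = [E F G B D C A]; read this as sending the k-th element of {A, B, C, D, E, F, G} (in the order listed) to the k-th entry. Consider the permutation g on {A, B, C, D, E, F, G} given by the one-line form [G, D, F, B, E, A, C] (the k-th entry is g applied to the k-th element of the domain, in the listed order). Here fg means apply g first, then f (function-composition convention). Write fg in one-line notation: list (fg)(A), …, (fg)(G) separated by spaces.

For each element, apply g then f: A → G → A; B → D → B; C → F → C; D → B → F; E → E → D; F → A → E; G → C → G.
So fg in one-line form is A B C F D E G.

A B C F D E G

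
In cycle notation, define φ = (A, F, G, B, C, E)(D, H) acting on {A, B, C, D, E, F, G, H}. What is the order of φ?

6

The disjoint cycles have lengths 6, 2.
Since disjoint cycles commute, ord(φ) = lcm(6, 2) = 6.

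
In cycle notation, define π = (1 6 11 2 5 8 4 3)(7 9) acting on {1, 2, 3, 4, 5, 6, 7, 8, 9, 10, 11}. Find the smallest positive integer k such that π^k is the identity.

8

The cycle type of π is (8, 2, 1).
The order of π is the least common multiple of its cycle lengths: lcm(8, 2) = 8.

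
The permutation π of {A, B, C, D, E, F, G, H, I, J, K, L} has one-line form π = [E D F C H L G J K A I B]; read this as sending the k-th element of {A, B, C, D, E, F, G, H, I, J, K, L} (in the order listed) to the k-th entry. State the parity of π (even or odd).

In disjoint-cycle form the cycle lengths are 5, 4, 2, 1.
A cycle of length ℓ contributes ℓ−1 transpositions, so π is a product of 4 + 3 + 1 = 8 transpositions — even.

even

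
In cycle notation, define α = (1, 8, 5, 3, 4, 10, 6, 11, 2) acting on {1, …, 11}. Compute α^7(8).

8 lies in the 9-cycle (1, 8, 5, 3, 4, 10, 6, 11, 2).
Stepping 7 places around the cycle: 8 → 5 → 3 → 4 → 10 → 6 → 11 → 2.

2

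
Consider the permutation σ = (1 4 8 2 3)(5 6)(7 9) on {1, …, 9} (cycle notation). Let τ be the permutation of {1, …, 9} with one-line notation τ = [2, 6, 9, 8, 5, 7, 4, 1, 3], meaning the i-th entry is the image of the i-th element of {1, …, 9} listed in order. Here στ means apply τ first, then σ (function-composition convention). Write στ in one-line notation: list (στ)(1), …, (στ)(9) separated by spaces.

3 5 7 2 6 9 8 4 1

Chase each element through τ then σ: 1 → 2 → 3; 2 → 6 → 5; 3 → 9 → 7; 4 → 8 → 2; 5 → 5 → 6; 6 → 7 → 9; 7 → 4 → 8; 8 → 1 → 4; 9 → 3 → 1.
Collecting the images, στ = [3 5 7 2 6 9 8 4 1].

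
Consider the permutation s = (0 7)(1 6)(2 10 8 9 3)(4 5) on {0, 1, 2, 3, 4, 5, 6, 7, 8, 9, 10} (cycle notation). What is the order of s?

10

The disjoint cycles have lengths 5, 2, 2, 2.
The order of s is the least common multiple of its cycle lengths: lcm(5, 2, 2, 2) = 10.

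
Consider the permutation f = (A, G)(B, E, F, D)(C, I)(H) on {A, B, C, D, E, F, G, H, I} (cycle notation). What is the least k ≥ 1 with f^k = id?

The cycle type of f is (4, 2, 2, 1).
The order of f is the least common multiple of its cycle lengths: lcm(4, 2, 2) = 4.

4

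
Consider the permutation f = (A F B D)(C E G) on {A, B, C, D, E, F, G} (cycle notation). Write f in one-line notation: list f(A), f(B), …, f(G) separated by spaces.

F D E A G B C

Each element maps to the next entry in its cycle (wrapping to the front): A→F, B→D, C→E, D→A, E→G, F→B, G→C.
So the one-line form is F D E A G B C.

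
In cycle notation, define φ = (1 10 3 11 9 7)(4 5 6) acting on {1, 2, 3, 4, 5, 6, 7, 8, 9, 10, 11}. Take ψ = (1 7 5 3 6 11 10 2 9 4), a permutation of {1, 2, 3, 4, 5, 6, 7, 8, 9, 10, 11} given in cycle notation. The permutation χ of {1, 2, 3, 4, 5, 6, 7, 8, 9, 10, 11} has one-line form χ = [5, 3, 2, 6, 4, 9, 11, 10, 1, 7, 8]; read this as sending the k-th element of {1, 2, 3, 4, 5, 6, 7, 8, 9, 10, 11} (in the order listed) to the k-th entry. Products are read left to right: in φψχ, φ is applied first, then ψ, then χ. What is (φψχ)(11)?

6

Apply the permutations in order: φ(11) = 9, then ψ(9) = 4, then χ(4) = 6. So (φψχ)(11) = 6.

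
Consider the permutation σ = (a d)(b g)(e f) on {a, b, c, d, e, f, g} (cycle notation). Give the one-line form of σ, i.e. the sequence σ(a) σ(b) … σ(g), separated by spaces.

Each element maps to the next entry in its cycle (wrapping to the front): a→d, b→g, c→c, d→a, e→f, f→e, g→b.
So the one-line form is d g c a f e b.

d g c a f e b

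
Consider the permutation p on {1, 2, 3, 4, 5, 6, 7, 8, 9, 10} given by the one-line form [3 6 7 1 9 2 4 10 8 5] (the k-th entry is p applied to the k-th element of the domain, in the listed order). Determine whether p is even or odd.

In disjoint-cycle form the cycle lengths are 4, 4, 2.
A cycle of length ℓ contributes ℓ−1 transpositions, so p is a product of 3 + 3 + 1 = 7 transpositions — odd.

odd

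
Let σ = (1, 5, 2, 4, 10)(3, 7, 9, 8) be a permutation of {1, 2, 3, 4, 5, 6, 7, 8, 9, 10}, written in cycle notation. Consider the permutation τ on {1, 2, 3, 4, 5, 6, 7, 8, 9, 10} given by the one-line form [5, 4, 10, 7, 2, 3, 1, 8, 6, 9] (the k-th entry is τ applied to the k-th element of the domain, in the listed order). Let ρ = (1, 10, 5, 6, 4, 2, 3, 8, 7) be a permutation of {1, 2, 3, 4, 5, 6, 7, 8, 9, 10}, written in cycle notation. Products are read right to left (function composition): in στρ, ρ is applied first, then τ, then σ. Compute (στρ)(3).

(στρ)(3) = σ(τ(ρ(3))). ρ(3) = 8, then τ(8) = 8, then σ(8) = 3, so the result is 3.

3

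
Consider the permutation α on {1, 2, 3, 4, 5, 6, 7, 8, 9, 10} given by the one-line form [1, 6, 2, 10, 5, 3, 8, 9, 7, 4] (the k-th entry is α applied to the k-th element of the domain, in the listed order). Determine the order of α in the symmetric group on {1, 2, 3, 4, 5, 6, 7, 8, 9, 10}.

6

Writing α as disjoint cycles, the cycle lengths are 3, 3, 2, 1, 1.
Since disjoint cycles commute, ord(α) = lcm(3, 3, 2) = 6.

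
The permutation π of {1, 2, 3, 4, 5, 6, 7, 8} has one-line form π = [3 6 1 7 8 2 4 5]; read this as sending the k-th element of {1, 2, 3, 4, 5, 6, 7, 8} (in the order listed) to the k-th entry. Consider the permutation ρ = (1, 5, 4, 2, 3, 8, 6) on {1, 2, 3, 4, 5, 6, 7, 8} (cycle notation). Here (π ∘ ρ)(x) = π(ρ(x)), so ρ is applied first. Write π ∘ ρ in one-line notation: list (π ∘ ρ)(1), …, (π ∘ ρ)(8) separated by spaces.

8 1 5 6 7 3 4 2

Chase each element through ρ then π: 1 → 5 → 8; 2 → 3 → 1; 3 → 8 → 5; 4 → 2 → 6; 5 → 4 → 7; 6 → 1 → 3; 7 → 7 → 4; 8 → 6 → 2.
So π ∘ ρ in one-line form is 8 1 5 6 7 3 4 2.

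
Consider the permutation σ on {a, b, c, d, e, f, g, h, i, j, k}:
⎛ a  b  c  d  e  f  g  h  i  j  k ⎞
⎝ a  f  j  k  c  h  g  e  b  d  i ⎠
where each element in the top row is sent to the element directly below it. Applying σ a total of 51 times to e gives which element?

Tracing e → c → … returns to e after 9 steps, so e lies in a 9-cycle (b f h e c j d k i).
Since the cycle has length 9, σ^51 acts on it the same as σ^6 (51 mod 9 = 6).
Advancing 6 steps from e: e → c → j → d → k → i → b.

b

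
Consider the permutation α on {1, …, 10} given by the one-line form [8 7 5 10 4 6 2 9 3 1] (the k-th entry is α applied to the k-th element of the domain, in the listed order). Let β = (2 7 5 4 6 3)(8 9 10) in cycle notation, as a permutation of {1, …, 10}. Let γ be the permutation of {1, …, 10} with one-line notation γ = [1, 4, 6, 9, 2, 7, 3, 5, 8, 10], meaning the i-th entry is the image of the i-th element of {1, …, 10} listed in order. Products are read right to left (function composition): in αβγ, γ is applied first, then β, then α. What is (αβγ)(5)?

2

Apply the permutations in order: γ(5) = 2, then β(2) = 7, then α(7) = 2. So (αβγ)(5) = 2.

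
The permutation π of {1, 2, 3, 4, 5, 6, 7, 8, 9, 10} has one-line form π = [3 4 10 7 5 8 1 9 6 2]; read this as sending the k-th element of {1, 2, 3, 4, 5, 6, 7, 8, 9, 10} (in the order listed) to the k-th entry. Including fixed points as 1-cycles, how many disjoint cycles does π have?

3

The cycle decomposition is (1 3 10 2 4 7)(5)(6 8 9), which has 3 cycles (counting 1-cycles).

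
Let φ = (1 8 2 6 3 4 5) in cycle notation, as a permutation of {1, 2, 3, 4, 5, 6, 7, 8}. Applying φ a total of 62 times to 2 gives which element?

8

2 lies in the 7-cycle (1 8 2 6 3 4 5).
Since the cycle has length 7, φ^62 acts on it the same as φ^6 (62 mod 7 = 6).
Advancing 6 steps from 2: 2 → 6 → 3 → 4 → 5 → 1 → 8.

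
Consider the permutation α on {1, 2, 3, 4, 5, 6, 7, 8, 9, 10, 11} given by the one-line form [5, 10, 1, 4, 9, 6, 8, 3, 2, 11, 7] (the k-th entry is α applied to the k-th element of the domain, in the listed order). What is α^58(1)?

10

Tracing 1 → 5 → … returns to 1 after 9 steps, so 1 lies in a 9-cycle (1, 5, 9, 2, 10, 11, 7, 8, 3).
Since the cycle has length 9, α^58 acts on it the same as α^4 (58 mod 9 = 4).
Stepping 4 places around the cycle: 1 → 5 → 9 → 2 → 10.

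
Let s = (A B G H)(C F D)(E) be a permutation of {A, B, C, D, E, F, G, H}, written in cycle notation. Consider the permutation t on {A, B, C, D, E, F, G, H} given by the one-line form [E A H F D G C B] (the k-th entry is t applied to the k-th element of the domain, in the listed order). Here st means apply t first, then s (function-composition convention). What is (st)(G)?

F

First apply t: t(G) = C, then s(C) = F. Thus (st)(G) = F.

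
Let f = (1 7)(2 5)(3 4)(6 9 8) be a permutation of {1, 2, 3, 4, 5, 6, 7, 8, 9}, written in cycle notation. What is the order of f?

The disjoint cycles have lengths 3, 2, 2, 2.
The order is lcm(3, 2, 2, 2) = 6.

6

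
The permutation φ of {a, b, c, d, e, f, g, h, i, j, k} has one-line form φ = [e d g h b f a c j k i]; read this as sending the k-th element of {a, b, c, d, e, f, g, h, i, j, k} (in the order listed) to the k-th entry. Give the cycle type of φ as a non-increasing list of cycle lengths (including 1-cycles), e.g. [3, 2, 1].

[7, 3, 1]

The disjoint cycles are (a e b d h c g)(f)(i j k), with lengths 7, 3, 1 in non-increasing order.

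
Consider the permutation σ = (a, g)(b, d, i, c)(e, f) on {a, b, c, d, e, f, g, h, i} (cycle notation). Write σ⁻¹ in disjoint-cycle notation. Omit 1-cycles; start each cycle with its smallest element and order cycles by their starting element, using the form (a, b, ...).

The inverse reverses each cycle.
After reversing and putting each cycle's least element first, σ⁻¹ = (a, g)(b, c, i, d)(e, f).

(a, g)(b, c, i, d)(e, f)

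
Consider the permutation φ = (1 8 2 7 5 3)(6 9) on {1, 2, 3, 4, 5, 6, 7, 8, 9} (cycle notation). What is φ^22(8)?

8 lies in the 6-cycle (1 8 2 7 5 3).
On a 6-cycle, φ^6 is the identity, so φ^22 = φ^4 there (22 ≡ 4 mod 6).
Stepping 4 places around the cycle: 8 → 2 → 7 → 5 → 3.

3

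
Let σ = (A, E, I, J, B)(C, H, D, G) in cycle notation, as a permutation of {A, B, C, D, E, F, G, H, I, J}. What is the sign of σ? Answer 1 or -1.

-1

The cycle lengths are 5, 4, 1.
A cycle of length ℓ contributes ℓ−1 transpositions, so σ is a product of 4 + 3 = 7 transpositions — odd.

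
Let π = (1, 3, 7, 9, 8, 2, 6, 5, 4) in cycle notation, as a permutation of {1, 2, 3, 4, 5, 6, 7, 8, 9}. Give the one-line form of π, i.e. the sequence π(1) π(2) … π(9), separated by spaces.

3 6 7 1 4 5 9 2 8

Image by image: 1↦3, 2↦6, 3↦7, 4↦1, 5↦4, 6↦5, 7↦9, 8↦2, 9↦8.
Listing these in domain order gives 3 6 7 1 4 5 9 2 8.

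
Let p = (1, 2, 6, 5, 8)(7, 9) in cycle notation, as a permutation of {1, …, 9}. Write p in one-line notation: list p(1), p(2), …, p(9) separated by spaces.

2 6 3 4 8 5 9 1 7

Image by image: 1→2, 2→6, 3→3, 4→4, 5→8, 6→5, 7→9, 8→1, 9→7.
So the one-line form is 2 6 3 4 8 5 9 1 7.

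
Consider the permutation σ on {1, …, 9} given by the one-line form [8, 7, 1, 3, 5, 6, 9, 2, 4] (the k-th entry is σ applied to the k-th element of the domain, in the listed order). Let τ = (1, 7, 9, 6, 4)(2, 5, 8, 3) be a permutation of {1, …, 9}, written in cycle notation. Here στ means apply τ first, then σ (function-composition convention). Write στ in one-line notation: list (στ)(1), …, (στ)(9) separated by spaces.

Chase each element through τ then σ: 1 → 7 → 9; 2 → 5 → 5; 3 → 2 → 7; 4 → 1 → 8; 5 → 8 → 2; 6 → 4 → 3; 7 → 9 → 4; 8 → 3 → 1; 9 → 6 → 6.
Collecting the images, στ = [9 5 7 8 2 3 4 1 6].

9 5 7 8 2 3 4 1 6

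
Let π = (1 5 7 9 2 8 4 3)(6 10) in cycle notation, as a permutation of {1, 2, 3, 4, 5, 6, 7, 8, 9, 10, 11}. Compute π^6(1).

4

1 lies in the 8-cycle (1 5 7 9 2 8 4 3).
Advancing 6 steps from 1: 1 → 5 → 7 → 9 → 2 → 8 → 4.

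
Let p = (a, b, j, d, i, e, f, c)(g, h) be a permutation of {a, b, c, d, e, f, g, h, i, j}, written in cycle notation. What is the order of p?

8

The disjoint cycles have lengths 8, 2.
The order is lcm(8, 2) = 8.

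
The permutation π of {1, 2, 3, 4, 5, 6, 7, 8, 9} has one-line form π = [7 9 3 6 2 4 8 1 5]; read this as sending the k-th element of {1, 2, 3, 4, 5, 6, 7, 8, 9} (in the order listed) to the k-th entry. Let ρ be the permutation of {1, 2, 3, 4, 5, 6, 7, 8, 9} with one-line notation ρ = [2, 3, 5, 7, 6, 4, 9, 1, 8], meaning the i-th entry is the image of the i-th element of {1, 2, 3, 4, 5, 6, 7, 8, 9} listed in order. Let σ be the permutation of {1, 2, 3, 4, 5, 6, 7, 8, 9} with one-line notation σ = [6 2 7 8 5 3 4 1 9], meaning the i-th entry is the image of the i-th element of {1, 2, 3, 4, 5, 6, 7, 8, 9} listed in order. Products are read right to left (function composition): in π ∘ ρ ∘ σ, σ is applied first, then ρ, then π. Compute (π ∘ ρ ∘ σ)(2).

(π ∘ ρ ∘ σ)(2) = π(ρ(σ(2))). σ(2) = 2, then ρ(2) = 3, then π(3) = 3, so the result is 3.

3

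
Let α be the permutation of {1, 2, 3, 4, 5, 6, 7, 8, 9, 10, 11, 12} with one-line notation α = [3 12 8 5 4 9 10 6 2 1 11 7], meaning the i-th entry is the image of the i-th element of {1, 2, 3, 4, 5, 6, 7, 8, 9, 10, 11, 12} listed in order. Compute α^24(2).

8

Tracing 2 → 12 → … returns to 2 after 9 steps, so 2 lies in a 9-cycle (1 3 8 6 9 2 12 7 10).
Powers repeat with period 9 on this cycle, and 24 mod 9 = 6, so α^24(2) = α^6(2).
Advancing 6 steps from 2: 2 → 12 → 7 → 10 → 1 → 3 → 8.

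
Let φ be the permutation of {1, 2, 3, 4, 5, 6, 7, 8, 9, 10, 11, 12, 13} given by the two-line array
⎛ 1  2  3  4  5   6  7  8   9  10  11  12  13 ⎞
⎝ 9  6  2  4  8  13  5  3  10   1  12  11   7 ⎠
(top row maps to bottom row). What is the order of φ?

Writing φ as disjoint cycles, the cycle lengths are 7, 3, 2, 1.
The order of φ is the least common multiple of its cycle lengths: lcm(7, 3, 2) = 42.

42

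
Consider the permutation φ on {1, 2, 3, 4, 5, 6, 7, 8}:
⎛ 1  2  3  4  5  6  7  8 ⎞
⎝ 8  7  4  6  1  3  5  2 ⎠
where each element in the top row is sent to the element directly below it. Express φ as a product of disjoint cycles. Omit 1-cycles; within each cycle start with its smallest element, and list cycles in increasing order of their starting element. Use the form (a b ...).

(1 8 2 7 5)(3 4 6)

Start at 1 and follow images: 1 → 8 → 2 → 7 → 5 → 1, giving the cycle (1 8 2 7 5).
Continuing from each remaining unvisited element yields (1 8 2 7 5)(3 4 6).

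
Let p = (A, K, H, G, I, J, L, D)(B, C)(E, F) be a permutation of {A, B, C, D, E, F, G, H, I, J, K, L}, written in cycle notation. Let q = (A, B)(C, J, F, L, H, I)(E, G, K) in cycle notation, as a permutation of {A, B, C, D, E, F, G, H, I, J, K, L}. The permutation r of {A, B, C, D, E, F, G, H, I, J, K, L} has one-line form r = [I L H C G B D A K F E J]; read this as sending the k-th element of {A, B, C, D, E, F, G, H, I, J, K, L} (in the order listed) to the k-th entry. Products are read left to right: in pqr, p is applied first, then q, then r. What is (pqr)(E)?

J

(pqr)(E) = r(q(p(E))). p(E) = F, then q(F) = L, then r(L) = J, so the result is J.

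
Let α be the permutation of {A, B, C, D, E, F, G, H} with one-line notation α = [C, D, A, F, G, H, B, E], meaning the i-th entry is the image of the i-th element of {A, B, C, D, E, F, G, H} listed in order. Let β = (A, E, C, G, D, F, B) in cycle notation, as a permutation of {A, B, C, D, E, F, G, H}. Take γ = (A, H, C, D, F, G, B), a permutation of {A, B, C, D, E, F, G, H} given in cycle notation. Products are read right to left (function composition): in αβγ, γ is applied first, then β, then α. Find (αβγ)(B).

Apply the permutations in order: γ(B) = A, then β(A) = E, then α(E) = G. So (αβγ)(B) = G.

G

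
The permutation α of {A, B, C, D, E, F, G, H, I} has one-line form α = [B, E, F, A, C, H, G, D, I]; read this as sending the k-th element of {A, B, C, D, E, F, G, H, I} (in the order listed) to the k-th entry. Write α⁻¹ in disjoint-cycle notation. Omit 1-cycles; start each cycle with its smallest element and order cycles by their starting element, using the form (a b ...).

First write α in disjoint cycles: (A B E C F H D).
Reversing each cycle (and rotating so the smallest element leads) gives α⁻¹ = (A D H F C E B).

(A D H F C E B)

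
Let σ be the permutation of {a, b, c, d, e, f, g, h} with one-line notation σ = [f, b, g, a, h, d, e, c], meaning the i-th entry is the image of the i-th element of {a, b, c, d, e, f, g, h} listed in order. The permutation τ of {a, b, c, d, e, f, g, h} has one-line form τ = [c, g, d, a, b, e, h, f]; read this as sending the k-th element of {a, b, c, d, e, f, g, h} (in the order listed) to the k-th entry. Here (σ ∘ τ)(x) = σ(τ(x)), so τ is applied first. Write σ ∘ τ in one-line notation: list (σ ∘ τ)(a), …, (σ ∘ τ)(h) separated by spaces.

g e a f b h c d

For each element, apply τ then σ: a → c → g; b → g → e; c → d → a; d → a → f; e → b → b; f → e → h; g → h → c; h → f → d.
So σ ∘ τ in one-line form is g e a f b h c d.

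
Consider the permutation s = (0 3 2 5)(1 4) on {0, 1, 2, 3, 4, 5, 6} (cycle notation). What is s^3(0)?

0 lies in the 4-cycle (0 3 2 5).
Stepping 3 places around the cycle: 0 → 3 → 2 → 5.

5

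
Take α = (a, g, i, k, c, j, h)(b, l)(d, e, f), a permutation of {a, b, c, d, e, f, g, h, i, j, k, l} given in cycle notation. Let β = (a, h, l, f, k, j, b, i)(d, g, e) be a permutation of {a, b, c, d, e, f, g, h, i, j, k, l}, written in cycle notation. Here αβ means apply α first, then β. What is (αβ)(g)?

(αβ)(g) = β(α(g)). α(g) = i, then β(i) = a. So (αβ)(g) = a.

a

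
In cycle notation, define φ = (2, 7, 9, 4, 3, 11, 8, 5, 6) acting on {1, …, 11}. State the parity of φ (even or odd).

even

The cycle lengths are 9, 1, 1.
A cycle is odd iff its length is even; φ has 0 even-length cycles, so sgn(φ) = (−1)^0 and φ is even.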